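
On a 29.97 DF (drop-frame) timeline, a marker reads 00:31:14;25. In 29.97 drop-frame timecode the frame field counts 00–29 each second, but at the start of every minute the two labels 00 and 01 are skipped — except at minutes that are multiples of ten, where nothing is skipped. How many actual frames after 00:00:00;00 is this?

Complete 10-minute blocks: 3, each 17982 frames → 53946.
Remaining 1 whole minute in the current block: 1800 + 0 × 1798 = 1800 frames.
Within the current minute: 14 × 30 + 25 − 2 = 443 (labels ;00/;01 skipped at this minute). Total = 53946 + 1800 + 443 = 56189.

56189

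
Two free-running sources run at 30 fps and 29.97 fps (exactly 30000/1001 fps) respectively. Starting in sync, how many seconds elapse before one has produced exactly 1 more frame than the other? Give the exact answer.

The gap grows by |30000/1001 − 30| = 30/1001 frames per second.
Time for a 1-frame gap: 1 ÷ (30/1001) = 1001/30 s.

1001/30 seconds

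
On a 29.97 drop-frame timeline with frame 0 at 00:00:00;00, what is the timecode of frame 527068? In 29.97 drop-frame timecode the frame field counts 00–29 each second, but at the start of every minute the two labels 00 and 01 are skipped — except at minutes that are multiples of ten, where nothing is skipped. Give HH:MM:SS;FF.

04:53:06;16

Each 10-minute DF block holds 10 × 60 × 30 − 9 × 2 = 17982 frames. 527068 ÷ 17982 → 29 full blocks, remainder 5590.
Within the partial block the first minute is 1800 frames and each further minute 1798, so 3 further minute boundaries passed. Total skipped labels = 18 × 29 + 2 × 3 = 528.
Non-drop label index = 527068 + 528 = 527596; at 30 labels/s that is 04:53:06:16, i.e. DF 04:53:06;16.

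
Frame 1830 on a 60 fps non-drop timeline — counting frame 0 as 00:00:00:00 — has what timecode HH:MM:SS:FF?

00:00:30:30

1830 ÷ 60 = 30 full seconds, remainder 30 frames.
30 s = 0 h 0 min 30 s.
Timecode: 00:00:30:30.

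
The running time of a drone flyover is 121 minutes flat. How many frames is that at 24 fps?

174240 frames

121 min = 7260 s.
Frames = 7260 × 24 = 174240.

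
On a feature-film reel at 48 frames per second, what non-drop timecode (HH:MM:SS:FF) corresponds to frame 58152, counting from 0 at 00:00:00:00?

00:20:11:24

58152 ÷ 48 = 1211 full seconds, remainder 24 frames.
1211 s = 0 h 20 min 11 s.
Timecode: 00:20:11:24.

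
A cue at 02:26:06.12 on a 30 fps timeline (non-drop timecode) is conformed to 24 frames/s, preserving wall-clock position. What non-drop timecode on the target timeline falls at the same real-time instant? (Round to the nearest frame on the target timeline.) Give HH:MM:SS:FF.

02:26:06:10

Source frame index: (2×3600 + 26×60 + 6) × 30 + 12 = 262992.
Real time: 262992 / (30) = 43832/5 s.
Target frame: (43832/5) × (24) = 1051968/5 ≈ 210393.600 → 210394.
At 24 labels/s: frame 210394 → 02:26:06:10.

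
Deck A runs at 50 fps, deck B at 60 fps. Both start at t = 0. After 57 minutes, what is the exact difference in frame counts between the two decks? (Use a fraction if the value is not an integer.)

57 min = 3420 s.
A emits 50 × 3420 = 171000 frames; B emits 60 × 3420 = 205200.
Difference = 34200 frames; B is ahead of A.

34200 frames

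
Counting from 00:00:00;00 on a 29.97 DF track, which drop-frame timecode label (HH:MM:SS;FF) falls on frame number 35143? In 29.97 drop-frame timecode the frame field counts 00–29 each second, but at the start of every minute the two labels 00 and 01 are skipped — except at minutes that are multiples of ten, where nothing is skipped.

00:19:32;19

Each 10-minute DF block holds 10 × 60 × 30 − 9 × 2 = 17982 frames. 35143 ÷ 17982 → 1 full block, remainder 17161.
Within the partial block the first minute is 1800 frames and each further minute 1798, so 9 further minute boundaries passed. Total skipped labels = 18 × 1 + 2 × 9 = 36.
Non-drop label index = 35143 + 36 = 35179; at 30 labels/s that is 00:19:32:19, i.e. DF 00:19:32;19.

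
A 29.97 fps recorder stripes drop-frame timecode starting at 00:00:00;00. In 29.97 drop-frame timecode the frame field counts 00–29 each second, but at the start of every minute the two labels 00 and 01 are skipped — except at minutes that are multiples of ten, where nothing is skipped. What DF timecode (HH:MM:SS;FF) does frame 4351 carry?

00:02:25;05

Each 10-minute DF block holds 10 × 60 × 30 − 9 × 2 = 17982 frames. 4351 ÷ 17982 → 0 full blocks, remainder 4351.
Within the partial block the first minute is 1800 frames and each further minute 1798, so 2 further minute boundaries passed. Total skipped labels = 18 × 0 + 2 × 2 = 4.
Non-drop label index = 4351 + 4 = 4355; at 30 labels/s that is 00:02:25:05, i.e. DF 00:02:25;05.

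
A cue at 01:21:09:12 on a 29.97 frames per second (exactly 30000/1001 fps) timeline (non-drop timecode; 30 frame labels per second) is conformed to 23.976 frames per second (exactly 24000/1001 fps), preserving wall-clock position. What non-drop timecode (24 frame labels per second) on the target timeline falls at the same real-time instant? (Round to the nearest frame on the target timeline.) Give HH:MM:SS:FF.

01:21:09:10

Source frame index: (1×3600 + 21×60 + 9) × 30 + 12 = 146082.
Real time: 146082 / (30000/1001) = 24371347/5000 s.
Target frame: (24371347/5000) × (24000/1001) = 584328/5 ≈ 116865.600 → 116866.
At 24 labels/s: frame 116866 → 01:21:09:10.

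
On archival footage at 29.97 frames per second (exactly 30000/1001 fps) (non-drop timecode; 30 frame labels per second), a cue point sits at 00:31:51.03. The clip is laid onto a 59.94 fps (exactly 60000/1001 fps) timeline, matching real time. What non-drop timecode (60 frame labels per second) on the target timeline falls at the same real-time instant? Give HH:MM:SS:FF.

Source frame index: (0×3600 + 31×60 + 51) × 30 + 3 = 57333.
Real time: 57333 / (30000/1001) = 19130111/10000 s.
Target frame: (19130111/10000) × (60000/1001) = 114666.
At 60 labels/s: frame 114666 → 00:31:51:06.

00:31:51:06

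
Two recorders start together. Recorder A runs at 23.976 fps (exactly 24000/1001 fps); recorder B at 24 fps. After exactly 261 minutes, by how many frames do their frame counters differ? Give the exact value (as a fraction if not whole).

375840/1001 frames

261 min = 15660 s.
A emits 24000/1001 × 15660 = 375840000/1001 frames; B emits 24 × 15660 = 375840.
Difference = 375840/1001 frames (≈ 375.4645); B is ahead of A.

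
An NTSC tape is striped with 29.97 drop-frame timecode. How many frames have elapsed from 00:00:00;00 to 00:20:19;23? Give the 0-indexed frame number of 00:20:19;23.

Complete 10-minute blocks: 2, each 17982 frames → 35964.
Remaining 0 whole minutes in the current block: 0 frames.
Within the current minute: 19 × 30 + 23 = 593. Total = 35964 + 0 + 593 = 36557.

36557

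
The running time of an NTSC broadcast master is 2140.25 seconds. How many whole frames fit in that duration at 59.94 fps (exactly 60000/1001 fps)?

128286 frames

Frames = 2140.25 × 60000/1001 = 18345000/143 ≈ 128286.7133.
Complete frames: 128286.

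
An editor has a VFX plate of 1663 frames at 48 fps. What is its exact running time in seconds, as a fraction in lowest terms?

1663/48 seconds

Running time = 1663 ÷ (48) = 1663 × 1/48 = 1663/48 s.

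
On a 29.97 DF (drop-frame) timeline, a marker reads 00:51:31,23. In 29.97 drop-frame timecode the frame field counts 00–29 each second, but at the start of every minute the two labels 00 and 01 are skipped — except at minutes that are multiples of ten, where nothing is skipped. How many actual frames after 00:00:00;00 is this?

92661

As if non-drop at 30 labels/s: (0 × 3600 + 51 × 60 + 31) × 30 + 23 = 92753.
Minute boundaries passed: 51; those not divisible by 10: 51 − 5 = 46; dropped labels = 2 × 46 = 92.
Actual frame index = 92753 − 92 = 92661.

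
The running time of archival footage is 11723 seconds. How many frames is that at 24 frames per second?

281352 frames

Frames = 11723 × 24 = 281352.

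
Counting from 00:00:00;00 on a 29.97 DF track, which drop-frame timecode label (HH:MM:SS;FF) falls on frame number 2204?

00:01:13;16

Ten DF minutes hold 17982 frames, so frame 2204 lies in block 0 (frames 0–17981) with 2204 frames into that block.
The block's first minute is 1800 frames and the rest 1798 each; 2204 frames reaches minute 1, so 0 × 18 + 1 × 2 = 2 labels have been skipped so far.
Adding those back, label number 2204 + 2 = 2206 at 30 labels/s is 73 s + 16 f = 0 h 1 min 13 s frame 16, i.e. 00:01:13;16.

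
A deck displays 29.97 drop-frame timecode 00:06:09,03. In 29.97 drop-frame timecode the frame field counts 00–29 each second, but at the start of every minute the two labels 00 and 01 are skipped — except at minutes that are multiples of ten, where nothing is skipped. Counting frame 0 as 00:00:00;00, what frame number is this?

As if non-drop at 30 labels/s: (0 × 3600 + 6 × 60 + 9) × 30 + 3 = 11073.
Minute boundaries passed: 6; those not divisible by 10: 6 − 0 = 6; dropped labels = 2 × 6 = 12.
Actual frame index = 11073 − 12 = 11061.

11061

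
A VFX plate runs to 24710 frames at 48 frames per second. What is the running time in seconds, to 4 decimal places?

Running time = 24710 × 1/48 = 12355/24 s ≈ 514.7917 s.

514.7917 seconds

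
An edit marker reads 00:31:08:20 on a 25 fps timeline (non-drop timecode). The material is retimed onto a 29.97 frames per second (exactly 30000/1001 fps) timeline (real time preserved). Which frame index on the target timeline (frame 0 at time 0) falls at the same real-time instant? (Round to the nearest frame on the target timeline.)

Source frame index: (0×3600 + 31×60 + 8) × 25 + 20 = 46720.
Real time: 46720 / (25) = 9344/5 s.
Target frame: (9344/5) × (30000/1001) = 56064000/1001 ≈ 56007.992 → 56008.

frame 56008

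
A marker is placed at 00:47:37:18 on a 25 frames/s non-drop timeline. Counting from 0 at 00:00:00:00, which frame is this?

Total seconds to the label: (0 × 3600 + 47 × 60 + 37) = 2857.
Frame index = 2857 × 25 + 18 = 71443.

frame 71443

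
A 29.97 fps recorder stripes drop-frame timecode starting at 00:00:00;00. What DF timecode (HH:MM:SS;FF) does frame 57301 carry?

00:31:51;27

Each 10-minute DF block holds 10 × 60 × 30 − 9 × 2 = 17982 frames. 57301 ÷ 17982 → 3 full blocks, remainder 3355.
Within the partial block the first minute is 1800 frames and each further minute 1798, so 1 further minute boundary passed. Total skipped labels = 18 × 3 + 2 × 1 = 56.
Non-drop label index = 57301 + 56 = 57357; at 30 labels/s that is 00:31:51:27, i.e. DF 00:31:51;27.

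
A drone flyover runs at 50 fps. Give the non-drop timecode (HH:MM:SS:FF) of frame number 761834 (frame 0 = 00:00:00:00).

761834 ÷ 50 = 15236 full seconds, remainder 34 frames.
15236 s = 4 h 13 min 56 s.
Timecode: 04:13:56:34.

04:13:56:34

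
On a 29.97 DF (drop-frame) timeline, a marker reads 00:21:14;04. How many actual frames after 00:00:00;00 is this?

38186

As if non-drop at 30 labels/s: (0 × 3600 + 21 × 60 + 14) × 30 + 4 = 38224.
Minute boundaries passed: 21; those not divisible by 10: 21 − 2 = 19; dropped labels = 2 × 19 = 38.
Actual frame index = 38224 − 38 = 38186.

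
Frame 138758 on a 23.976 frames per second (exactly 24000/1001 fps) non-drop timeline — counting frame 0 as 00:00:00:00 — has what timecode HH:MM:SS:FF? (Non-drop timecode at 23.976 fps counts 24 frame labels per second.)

01:36:21:14

138758 ÷ 24 = 5781 full seconds, remainder 14 frames.
5781 s = 1 h 36 min 21 s.
Timecode: 01:36:21:14.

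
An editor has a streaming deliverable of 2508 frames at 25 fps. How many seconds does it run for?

Running time = 2508 / (25) = 100.32 s.

100.32 seconds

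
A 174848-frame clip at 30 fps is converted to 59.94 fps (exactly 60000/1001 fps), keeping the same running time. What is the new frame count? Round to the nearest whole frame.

349347 frames

Frames at target rate = 174848 × (60000/1001) / (30) = 349696000/1001 ≈ 349346.653.
Nearest whole frame: 349347.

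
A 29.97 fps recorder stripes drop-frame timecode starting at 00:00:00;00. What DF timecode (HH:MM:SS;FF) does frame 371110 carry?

03:26:22;22

Ten DF minutes hold 17982 frames, so frame 371110 lies in block 20 (frames 359640–377621) with 11470 frames into that block.
The block's first minute is 1800 frames and the rest 1798 each; 11470 frames reaches minute 6, so 20 × 18 + 6 × 2 = 372 labels have been skipped so far.
Adding those back, label number 371110 + 372 = 371482 at 30 labels/s is 12382 s + 22 f = 3 h 26 min 22 s frame 22, i.e. 03:26:22;22.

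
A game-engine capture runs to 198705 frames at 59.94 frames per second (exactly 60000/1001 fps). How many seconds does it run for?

Running time = 198705 / (60000/1001) = 3315.06175 s.

3315.06175 seconds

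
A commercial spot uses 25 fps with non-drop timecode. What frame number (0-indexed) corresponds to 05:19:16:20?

478920

Total seconds to the label: (5 × 3600 + 19 × 60 + 16) = 19156.
Frame index = 19156 × 25 + 20 = 478920.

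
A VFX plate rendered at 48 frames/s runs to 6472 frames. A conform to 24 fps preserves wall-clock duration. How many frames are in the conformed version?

Frames at target rate = 6472 × (24) / (48) = 3236.

3236 frames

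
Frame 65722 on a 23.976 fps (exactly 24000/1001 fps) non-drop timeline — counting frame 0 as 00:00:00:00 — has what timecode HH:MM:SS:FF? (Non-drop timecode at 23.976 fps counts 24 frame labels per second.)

65722 ÷ 24 = 2738 full seconds, remainder 10 frames.
2738 s = 0 h 45 min 38 s.
Timecode: 00:45:38:10.

00:45:38:10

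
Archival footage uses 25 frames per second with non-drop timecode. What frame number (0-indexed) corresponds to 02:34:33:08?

frame 231833

Total seconds to the label: (2 × 3600 + 34 × 60 + 33) = 9273.
Frame index = 9273 × 25 + 8 = 231833.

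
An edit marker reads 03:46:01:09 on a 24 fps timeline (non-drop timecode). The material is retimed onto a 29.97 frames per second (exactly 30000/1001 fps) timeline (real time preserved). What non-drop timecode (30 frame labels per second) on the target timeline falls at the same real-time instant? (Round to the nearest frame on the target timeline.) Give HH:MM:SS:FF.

Source frame index: (3×3600 + 46×60 + 1) × 24 + 9 = 325473.
Real time: 325473 / (24) = 108491/8 s.
Target frame: (108491/8) × (30000/1001) = 406841250/1001 ≈ 406434.815 → 406435.
At 30 labels/s: frame 406435 → 03:45:47:25.

03:45:47:25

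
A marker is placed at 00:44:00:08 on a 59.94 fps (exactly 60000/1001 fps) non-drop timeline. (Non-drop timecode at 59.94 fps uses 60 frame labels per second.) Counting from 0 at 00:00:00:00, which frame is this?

frame 158408

Total seconds to the label: (0 × 3600 + 44 × 60 + 0) = 2640.
Frame index = 2640 × 60 + 8 = 158408.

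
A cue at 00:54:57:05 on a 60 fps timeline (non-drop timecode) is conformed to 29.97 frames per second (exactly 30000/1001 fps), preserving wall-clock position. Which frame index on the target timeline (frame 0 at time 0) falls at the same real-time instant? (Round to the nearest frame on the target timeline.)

frame 98814

Source frame index: (0×3600 + 54×60 + 57) × 60 + 5 = 197825.
Real time: 197825 / (60) = 39565/12 s.
Target frame: (39565/12) × (30000/1001) = 98912500/1001 ≈ 98813.686 → 98814.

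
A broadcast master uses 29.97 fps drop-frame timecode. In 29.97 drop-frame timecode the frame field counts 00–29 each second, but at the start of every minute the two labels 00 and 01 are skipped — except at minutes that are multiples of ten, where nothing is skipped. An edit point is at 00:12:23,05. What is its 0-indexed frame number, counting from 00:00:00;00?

Complete 10-minute blocks: 1, each 17982 frames → 17982.
Remaining 2 whole minutes in the current block: 1800 + 1 × 1798 = 3598 frames.
Within the current minute: 23 × 30 + 5 − 2 = 693 (labels ;00/;01 skipped at this minute). Total = 17982 + 3598 + 693 = 22273.

22273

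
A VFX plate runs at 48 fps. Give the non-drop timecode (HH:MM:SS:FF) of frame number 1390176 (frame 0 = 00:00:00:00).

08:02:42:00

1390176 ÷ 48 = 28962 full seconds, remainder 0 frames.
28962 s = 8 h 2 min 42 s.
Timecode: 08:02:42:00.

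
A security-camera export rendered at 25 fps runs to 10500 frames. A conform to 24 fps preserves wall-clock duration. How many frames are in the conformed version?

10080 frames

Target frames = source frames × (target rate / source rate) = 10500 × (24)/(25) = 10500 × 24/25 = 10080.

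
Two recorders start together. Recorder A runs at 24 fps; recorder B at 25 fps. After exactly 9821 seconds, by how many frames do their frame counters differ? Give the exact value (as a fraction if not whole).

A emits 24 × 9821 = 235704 frames; B emits 25 × 9821 = 245525.
Difference = 9821 frames; B is ahead of A.

9821 frames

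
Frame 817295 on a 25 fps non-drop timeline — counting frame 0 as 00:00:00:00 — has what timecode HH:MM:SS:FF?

817295 ÷ 25 = 32691 full seconds, remainder 20 frames.
32691 s = 9 h 4 min 51 s.
Timecode: 09:04:51:20.

09:04:51:20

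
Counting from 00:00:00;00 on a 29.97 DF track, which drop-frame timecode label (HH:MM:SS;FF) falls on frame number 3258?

Each 10-minute DF block holds 10 × 60 × 30 − 9 × 2 = 17982 frames. 3258 ÷ 17982 → 0 full blocks, remainder 3258.
Within the partial block the first minute is 1800 frames and each further minute 1798, so 1 further minute boundary passed. Total skipped labels = 18 × 0 + 2 × 1 = 2.
Non-drop label index = 3258 + 2 = 3260; at 30 labels/s that is 00:01:48:20, i.e. DF 00:01:48;20.

00:01:48;20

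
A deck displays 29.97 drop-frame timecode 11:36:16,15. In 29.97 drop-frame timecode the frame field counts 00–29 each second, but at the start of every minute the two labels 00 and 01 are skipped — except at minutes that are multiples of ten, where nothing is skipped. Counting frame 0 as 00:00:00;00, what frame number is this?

Complete 10-minute blocks: 69, each 17982 frames → 1240758.
Remaining 6 whole minutes in the current block: 1800 + 5 × 1798 = 10790 frames.
Within the current minute: 16 × 30 + 15 − 2 = 493 (labels ;00/;01 skipped at this minute). Total = 1240758 + 10790 + 493 = 1252041.

1252041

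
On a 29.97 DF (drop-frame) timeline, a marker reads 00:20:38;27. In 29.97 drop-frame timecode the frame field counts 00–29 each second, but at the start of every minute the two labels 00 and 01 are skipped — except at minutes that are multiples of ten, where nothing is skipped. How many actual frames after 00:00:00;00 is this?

Complete 10-minute blocks: 2, each 17982 frames → 35964.
Remaining 0 whole minutes in the current block: 0 frames.
Within the current minute: 38 × 30 + 27 = 1167. Total = 35964 + 0 + 1167 = 37131.

37131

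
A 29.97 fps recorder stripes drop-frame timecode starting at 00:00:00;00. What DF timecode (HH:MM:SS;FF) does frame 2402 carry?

00:01:20;04

Each 10-minute DF block holds 10 × 60 × 30 − 9 × 2 = 17982 frames. 2402 ÷ 17982 → 0 full blocks, remainder 2402.
Within the partial block the first minute is 1800 frames and each further minute 1798, so 1 further minute boundary passed. Total skipped labels = 18 × 0 + 2 × 1 = 2.
Non-drop label index = 2402 + 2 = 2404; at 30 labels/s that is 00:01:20:04, i.e. DF 00:01:20;04.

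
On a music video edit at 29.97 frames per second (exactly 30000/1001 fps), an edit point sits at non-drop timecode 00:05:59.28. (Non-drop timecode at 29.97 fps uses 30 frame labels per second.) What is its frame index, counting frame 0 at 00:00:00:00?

frame 10798

Total seconds to the label: (0 × 3600 + 5 × 60 + 59) = 359.
Frame index = 359 × 30 + 28 = 10798.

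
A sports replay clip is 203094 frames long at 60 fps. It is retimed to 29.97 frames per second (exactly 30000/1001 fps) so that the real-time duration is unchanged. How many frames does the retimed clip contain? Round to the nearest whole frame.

Frames at target rate = 203094 × (30000/1001) / (60) = 101547000/1001 ≈ 101445.554.
Nearest whole frame: 101446.

101446 frames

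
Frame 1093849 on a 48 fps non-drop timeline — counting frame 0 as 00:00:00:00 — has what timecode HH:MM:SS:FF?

1093849 ÷ 48 = 22788 full seconds, remainder 25 frames.
22788 s = 6 h 19 min 48 s.
Timecode: 06:19:48:25.

06:19:48:25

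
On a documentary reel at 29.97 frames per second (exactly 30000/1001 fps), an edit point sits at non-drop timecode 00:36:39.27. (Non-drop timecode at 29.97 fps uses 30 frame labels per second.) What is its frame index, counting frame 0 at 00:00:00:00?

frame 65997

Total seconds to the label: (0 × 3600 + 36 × 60 + 39) = 2199.
Frame index = 2199 × 30 + 27 = 65997.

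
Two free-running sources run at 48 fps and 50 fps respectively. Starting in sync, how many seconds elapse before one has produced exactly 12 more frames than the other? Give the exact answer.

6 seconds

The gap grows by |50 − 48| = 2 frames per second.
Time for a 12-frame gap: 12 ÷ (2) = 6 s.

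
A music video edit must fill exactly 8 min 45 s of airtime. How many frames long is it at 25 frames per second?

8 min 45 s = 525 s.
Frames = 525 × 25 = 13125.

13125 frames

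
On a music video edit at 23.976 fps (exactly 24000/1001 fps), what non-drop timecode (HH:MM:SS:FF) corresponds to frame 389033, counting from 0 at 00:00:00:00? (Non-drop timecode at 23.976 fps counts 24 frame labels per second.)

04:30:09:17

389033 ÷ 24 = 16209 full seconds, remainder 17 frames.
16209 s = 4 h 30 min 9 s.
Timecode: 04:30:09:17.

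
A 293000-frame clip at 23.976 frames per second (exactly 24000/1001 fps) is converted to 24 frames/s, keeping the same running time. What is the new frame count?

Target frames = source frames × (target rate / source rate) = 293000 × (24)/(24000/1001) = 293000 × 1001/1000 = 293293.

293293 frames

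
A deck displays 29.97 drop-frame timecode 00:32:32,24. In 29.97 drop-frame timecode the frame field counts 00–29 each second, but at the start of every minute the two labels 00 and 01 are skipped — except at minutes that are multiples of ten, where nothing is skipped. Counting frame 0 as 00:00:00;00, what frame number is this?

As if non-drop at 30 labels/s: (0 × 3600 + 32 × 60 + 32) × 30 + 24 = 58584.
Minute boundaries passed: 32; those not divisible by 10: 32 − 3 = 29; dropped labels = 2 × 29 = 58.
Actual frame index = 58584 − 58 = 58526.

58526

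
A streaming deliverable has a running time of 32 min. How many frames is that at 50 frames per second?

96000 frames

32 min = 1920 s.
Frames = 1920 × 50 = 96000.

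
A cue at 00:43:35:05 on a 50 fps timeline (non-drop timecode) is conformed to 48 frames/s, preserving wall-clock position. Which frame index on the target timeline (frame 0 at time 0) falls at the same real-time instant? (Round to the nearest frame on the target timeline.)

frame 125525

Source frame index: (0×3600 + 43×60 + 35) × 50 + 5 = 130755.
Real time: 130755 / (50) = 26151/10 s.
Target frame: (26151/10) × (48) = 627624/5 ≈ 125524.800 → 125525.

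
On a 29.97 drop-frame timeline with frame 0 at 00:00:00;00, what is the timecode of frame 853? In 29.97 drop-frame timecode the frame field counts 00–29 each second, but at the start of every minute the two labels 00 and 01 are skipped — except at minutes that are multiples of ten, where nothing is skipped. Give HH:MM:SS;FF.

Ten DF minutes hold 17982 frames, so frame 853 lies in block 0 (frames 0–17981) with 853 frames into that block.
The block's first minute is 1800 frames and the rest 1798 each; 853 frames reaches minute 0, so 0 × 18 + 0 × 2 = 0 labels have been skipped so far.
Adding those back, label number 853 + 0 = 853 at 30 labels/s is 28 s + 13 f = 0 h 0 min 28 s frame 13, i.e. 00:00:28;13.

00:00:28;13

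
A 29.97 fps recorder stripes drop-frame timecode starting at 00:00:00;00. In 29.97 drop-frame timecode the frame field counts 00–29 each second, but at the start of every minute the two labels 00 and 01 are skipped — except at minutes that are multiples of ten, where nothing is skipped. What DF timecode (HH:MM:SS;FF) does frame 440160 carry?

04:04:46;20

Ten DF minutes hold 17982 frames, so frame 440160 lies in block 24 (frames 431568–449549) with 8592 frames into that block.
The block's first minute is 1800 frames and the rest 1798 each; 8592 frames reaches minute 4, so 24 × 18 + 4 × 2 = 440 labels have been skipped so far.
Adding those back, label number 440160 + 440 = 440600 at 30 labels/s is 14686 s + 20 f = 4 h 4 min 46 s frame 20, i.e. 04:04:46;20.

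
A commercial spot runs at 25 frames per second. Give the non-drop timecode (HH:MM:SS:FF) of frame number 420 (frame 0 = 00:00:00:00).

420 ÷ 25 = 16 full seconds, remainder 20 frames.
16 s = 0 h 0 min 16 s.
Timecode: 00:00:16:20.

00:00:16:20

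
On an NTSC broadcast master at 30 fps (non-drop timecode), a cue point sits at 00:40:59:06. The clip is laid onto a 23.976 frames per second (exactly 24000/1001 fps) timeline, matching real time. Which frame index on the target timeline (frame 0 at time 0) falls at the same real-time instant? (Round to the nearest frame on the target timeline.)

Source frame index: (0×3600 + 40×60 + 59) × 30 + 6 = 73776.
Real time: 73776 / (30) = 12296/5 s.
Target frame: (12296/5) × (24000/1001) = 59020800/1001 ≈ 58961.838 → 58962.

frame 58962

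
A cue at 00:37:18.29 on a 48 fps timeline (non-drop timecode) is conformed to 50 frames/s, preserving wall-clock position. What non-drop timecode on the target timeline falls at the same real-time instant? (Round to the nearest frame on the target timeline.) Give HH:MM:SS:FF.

00:37:18:30

Source frame index: (0×3600 + 37×60 + 18) × 48 + 29 = 107453.
Real time: 107453 / (48) = 107453/48 s.
Target frame: (107453/48) × (50) = 2686325/24 ≈ 111930.208 → 111930.
At 50 labels/s: frame 111930 → 00:37:18:30.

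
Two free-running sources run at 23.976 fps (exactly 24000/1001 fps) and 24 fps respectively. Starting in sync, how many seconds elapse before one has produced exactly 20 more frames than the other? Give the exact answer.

The gap grows by |24 − 24000/1001| = 24/1001 frames per second.
Time for a 20-frame gap: 20 ÷ (24/1001) = 5005/6 s.

5005/6 seconds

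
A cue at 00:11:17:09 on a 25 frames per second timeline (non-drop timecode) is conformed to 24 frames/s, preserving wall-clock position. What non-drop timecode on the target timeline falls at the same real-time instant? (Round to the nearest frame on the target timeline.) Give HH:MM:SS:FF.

Source frame index: (0×3600 + 11×60 + 17) × 25 + 9 = 16934.
Real time: 16934 / (25) = 16934/25 s.
Target frame: (16934/25) × (24) = 406416/25 ≈ 16256.640 → 16257.
At 24 labels/s: frame 16257 → 00:11:17:09.

00:11:17:09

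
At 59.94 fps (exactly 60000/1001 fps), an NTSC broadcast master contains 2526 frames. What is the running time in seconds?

42.1421 seconds

Running time = 2526 / (60000/1001) = 42.1421 s.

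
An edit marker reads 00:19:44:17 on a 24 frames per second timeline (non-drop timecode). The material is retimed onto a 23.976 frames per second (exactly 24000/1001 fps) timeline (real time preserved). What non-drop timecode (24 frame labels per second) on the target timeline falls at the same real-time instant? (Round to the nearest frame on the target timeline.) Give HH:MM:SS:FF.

Source frame index: (0×3600 + 19×60 + 44) × 24 + 17 = 28433.
Real time: 28433 / (24) = 28433/24 s.
Target frame: (28433/24) × (24000/1001) = 28433000/1001 ≈ 28404.595 → 28405.
At 24 labels/s: frame 28405 → 00:19:43:13.

00:19:43:13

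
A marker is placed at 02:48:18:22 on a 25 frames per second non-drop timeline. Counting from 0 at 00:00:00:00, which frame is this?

Total seconds to the label: (2 × 3600 + 48 × 60 + 18) = 10098.
Frame index = 10098 × 25 + 22 = 252472.

252472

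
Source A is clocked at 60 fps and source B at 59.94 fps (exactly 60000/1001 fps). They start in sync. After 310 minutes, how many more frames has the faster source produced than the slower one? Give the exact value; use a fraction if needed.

1116000/1001 frames

310 min = 18600 s.
A emits 60 × 18600 = 1116000 frames; B emits 60000/1001 × 18600 = 1116000000/1001.
Difference = 1116000/1001 frames (≈ 1114.8851); B is behind A.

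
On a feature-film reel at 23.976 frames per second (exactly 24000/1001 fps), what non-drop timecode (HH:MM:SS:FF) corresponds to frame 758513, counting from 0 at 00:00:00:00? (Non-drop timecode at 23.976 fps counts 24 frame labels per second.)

758513 ÷ 24 = 31604 full seconds, remainder 17 frames.
31604 s = 8 h 46 min 44 s.
Timecode: 08:46:44:17.

08:46:44:17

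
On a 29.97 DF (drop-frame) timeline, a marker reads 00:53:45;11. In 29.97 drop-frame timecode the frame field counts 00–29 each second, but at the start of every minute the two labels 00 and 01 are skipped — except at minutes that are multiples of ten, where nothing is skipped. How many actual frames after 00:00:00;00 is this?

96665

As if non-drop at 30 labels/s: (0 × 3600 + 53 × 60 + 45) × 30 + 11 = 96761.
Minute boundaries passed: 53; those not divisible by 10: 53 − 5 = 48; dropped labels = 2 × 48 = 96.
Actual frame index = 96761 − 96 = 96665.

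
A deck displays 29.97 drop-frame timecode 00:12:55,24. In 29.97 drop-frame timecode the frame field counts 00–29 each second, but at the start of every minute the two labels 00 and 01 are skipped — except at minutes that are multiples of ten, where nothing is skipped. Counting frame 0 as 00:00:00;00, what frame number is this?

Complete 10-minute blocks: 1, each 17982 frames → 17982.
Remaining 2 whole minutes in the current block: 1800 + 1 × 1798 = 3598 frames.
Within the current minute: 55 × 30 + 24 − 2 = 1672 (labels ;00/;01 skipped at this minute). Total = 17982 + 3598 + 1672 = 23252.

23252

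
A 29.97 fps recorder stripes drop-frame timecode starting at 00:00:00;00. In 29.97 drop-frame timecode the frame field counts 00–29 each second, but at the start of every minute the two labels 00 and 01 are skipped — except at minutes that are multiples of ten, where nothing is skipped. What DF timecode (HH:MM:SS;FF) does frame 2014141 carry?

18:40:05;07

Each 10-minute DF block holds 10 × 60 × 30 − 9 × 2 = 17982 frames. 2014141 ÷ 17982 → 112 full blocks, remainder 157.
Within the partial block the first minute is 1800 frames and each further minute 1798, so 0 further minute boundaries passed. Total skipped labels = 18 × 112 + 2 × 0 = 2016.
Non-drop label index = 2014141 + 2016 = 2016157; at 30 labels/s that is 18:40:05:07, i.e. DF 18:40:05;07.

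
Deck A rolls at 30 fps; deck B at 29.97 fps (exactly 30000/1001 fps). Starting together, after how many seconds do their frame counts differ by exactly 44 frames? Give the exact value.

22022/15 seconds

The gap grows by |30000/1001 − 30| = 30/1001 frames per second.
Time for a 44-frame gap: 44 ÷ (30/1001) = 22022/15 s.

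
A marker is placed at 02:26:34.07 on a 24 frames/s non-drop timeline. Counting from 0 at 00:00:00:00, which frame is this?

frame 211063

Total seconds to the label: (2 × 3600 + 26 × 60 + 34) = 8794.
Frame index = 8794 × 24 + 7 = 211063.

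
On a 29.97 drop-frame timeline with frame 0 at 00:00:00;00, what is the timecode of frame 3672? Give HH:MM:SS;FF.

Each 10-minute DF block holds 10 × 60 × 30 − 9 × 2 = 17982 frames. 3672 ÷ 17982 → 0 full blocks, remainder 3672.
Within the partial block the first minute is 1800 frames and each further minute 1798, so 2 further minute boundaries passed. Total skipped labels = 18 × 0 + 2 × 2 = 4.
Non-drop label index = 3672 + 4 = 3676; at 30 labels/s that is 00:02:02:16, i.e. DF 00:02:02;16.

00:02:02;16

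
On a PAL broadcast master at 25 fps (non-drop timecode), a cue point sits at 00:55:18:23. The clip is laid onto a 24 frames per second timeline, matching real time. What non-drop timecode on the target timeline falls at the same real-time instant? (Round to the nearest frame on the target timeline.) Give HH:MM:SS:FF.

Source frame index: (0×3600 + 55×60 + 18) × 25 + 23 = 82973.
Real time: 82973 / (25) = 82973/25 s.
Target frame: (82973/25) × (24) = 1991352/25 ≈ 79654.080 → 79654.
At 24 labels/s: frame 79654 → 00:55:18:22.

00:55:18:22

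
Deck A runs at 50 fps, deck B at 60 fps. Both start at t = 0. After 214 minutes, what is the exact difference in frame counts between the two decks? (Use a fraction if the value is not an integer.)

128400 frames

214 min = 12840 s.
A emits 50 × 12840 = 642000 frames; B emits 60 × 12840 = 770400.
Difference = 128400 frames; B is ahead of A.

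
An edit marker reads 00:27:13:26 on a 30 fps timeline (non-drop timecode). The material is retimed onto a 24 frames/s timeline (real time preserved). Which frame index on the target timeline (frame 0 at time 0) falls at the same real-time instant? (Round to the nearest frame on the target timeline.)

frame 39213

Source frame index: (0×3600 + 27×60 + 13) × 30 + 26 = 49016.
Real time: 49016 / (30) = 24508/15 s.
Target frame: (24508/15) × (24) = 196064/5 ≈ 39212.800 → 39213.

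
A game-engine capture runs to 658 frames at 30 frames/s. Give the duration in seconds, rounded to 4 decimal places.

Running time = 658 × 1/30 = 329/15 s ≈ 21.9333 s.

21.9333 seconds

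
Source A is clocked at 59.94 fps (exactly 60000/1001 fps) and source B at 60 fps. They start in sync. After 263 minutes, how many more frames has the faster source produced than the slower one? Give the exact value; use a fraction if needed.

946800/1001 frames

263 min = 15780 s.
A emits 60000/1001 × 15780 = 946800000/1001 frames; B emits 60 × 15780 = 946800.
Difference = 946800/1001 frames (≈ 945.8541); B is ahead of A.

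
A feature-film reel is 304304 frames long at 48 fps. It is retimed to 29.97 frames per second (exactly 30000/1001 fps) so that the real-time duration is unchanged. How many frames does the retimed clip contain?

Target frames = source frames × (target rate / source rate) = 304304 × (30000/1001)/(48) = 304304 × 625/1001 = 190000.

190000 frames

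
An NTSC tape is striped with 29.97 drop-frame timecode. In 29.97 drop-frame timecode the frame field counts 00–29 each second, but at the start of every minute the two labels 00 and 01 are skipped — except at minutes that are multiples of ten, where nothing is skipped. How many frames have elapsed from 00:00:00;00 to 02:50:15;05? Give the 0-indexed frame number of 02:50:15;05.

306149

Complete 10-minute blocks: 17, each 17982 frames → 305694.
Remaining 0 whole minutes in the current block: 0 frames.
Within the current minute: 15 × 30 + 5 = 455. Total = 305694 + 0 + 455 = 306149.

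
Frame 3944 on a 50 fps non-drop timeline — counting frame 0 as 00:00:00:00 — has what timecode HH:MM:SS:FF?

00:01:18:44

3944 ÷ 50 = 78 full seconds, remainder 44 frames.
78 s = 0 h 1 min 18 s.
Timecode: 00:01:18:44.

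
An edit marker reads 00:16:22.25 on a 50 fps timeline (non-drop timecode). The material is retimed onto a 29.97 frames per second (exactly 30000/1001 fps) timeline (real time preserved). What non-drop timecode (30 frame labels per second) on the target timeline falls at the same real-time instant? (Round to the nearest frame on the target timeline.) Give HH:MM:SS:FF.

Source frame index: (0×3600 + 16×60 + 22) × 50 + 25 = 49125.
Real time: 49125 / (50) = 1965/2 s.
Target frame: (1965/2) × (30000/1001) = 29475000/1001 ≈ 29445.554 → 29446.
At 30 labels/s: frame 29446 → 00:16:21:16.

00:16:21:16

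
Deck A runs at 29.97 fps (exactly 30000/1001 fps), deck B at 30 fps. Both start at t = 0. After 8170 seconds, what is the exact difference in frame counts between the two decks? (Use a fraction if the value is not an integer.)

A emits 30000/1001 × 8170 = 245100000/1001 frames; B emits 30 × 8170 = 245100.
Difference = 245100/1001 frames (≈ 244.8551); B is ahead of A.

245100/1001 frames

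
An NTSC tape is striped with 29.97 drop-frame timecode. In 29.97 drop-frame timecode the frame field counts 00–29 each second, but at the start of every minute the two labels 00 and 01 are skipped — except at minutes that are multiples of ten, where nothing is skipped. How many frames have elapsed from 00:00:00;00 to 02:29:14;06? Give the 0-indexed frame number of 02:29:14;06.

268356

As if non-drop at 30 labels/s: (2 × 3600 + 29 × 60 + 14) × 30 + 6 = 268626.
Minute boundaries passed: 149; those not divisible by 10: 149 − 14 = 135; dropped labels = 2 × 135 = 270.
Actual frame index = 268626 − 270 = 268356.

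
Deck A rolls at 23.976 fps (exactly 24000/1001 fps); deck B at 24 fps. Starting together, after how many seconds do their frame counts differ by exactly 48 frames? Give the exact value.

The gap grows by |24 − 24000/1001| = 24/1001 frames per second.
Time for a 48-frame gap: 48 ÷ (24/1001) = 2002 s.

2002 seconds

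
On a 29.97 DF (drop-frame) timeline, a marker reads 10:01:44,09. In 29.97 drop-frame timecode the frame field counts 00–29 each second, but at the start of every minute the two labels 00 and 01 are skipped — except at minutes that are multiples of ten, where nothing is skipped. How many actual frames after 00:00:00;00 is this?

1082047

As if non-drop at 30 labels/s: (10 × 3600 + 1 × 60 + 44) × 30 + 9 = 1083129.
Minute boundaries passed: 601; those not divisible by 10: 601 − 60 = 541; dropped labels = 2 × 541 = 1082.
Actual frame index = 1083129 − 1082 = 1082047.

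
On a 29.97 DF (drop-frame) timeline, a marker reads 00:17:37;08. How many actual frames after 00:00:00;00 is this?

As if non-drop at 30 labels/s: (0 × 3600 + 17 × 60 + 37) × 30 + 8 = 31718.
Minute boundaries passed: 17; those not divisible by 10: 17 − 1 = 16; dropped labels = 2 × 16 = 32.
Actual frame index = 31718 − 32 = 31686.

31686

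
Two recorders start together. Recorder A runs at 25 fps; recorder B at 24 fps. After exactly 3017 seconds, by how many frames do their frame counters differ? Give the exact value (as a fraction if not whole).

A emits 25 × 3017 = 75425 frames; B emits 24 × 3017 = 72408.
Difference = 3017 frames; B is behind A.

3017 frames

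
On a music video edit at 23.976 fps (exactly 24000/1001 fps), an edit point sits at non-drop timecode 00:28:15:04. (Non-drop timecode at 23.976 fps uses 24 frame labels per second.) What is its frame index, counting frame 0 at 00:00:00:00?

Total seconds to the label: (0 × 3600 + 28 × 60 + 15) = 1695.
Frame index = 1695 × 24 + 4 = 40684.

frame 40684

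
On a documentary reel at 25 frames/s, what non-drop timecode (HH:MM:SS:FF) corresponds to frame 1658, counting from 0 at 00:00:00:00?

00:01:06:08

1658 ÷ 25 = 66 full seconds, remainder 8 frames.
66 s = 0 h 1 min 6 s.
Timecode: 00:01:06:08.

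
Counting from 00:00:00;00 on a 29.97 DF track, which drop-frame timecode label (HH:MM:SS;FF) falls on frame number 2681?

Each 10-minute DF block holds 10 × 60 × 30 − 9 × 2 = 17982 frames. 2681 ÷ 17982 → 0 full blocks, remainder 2681.
Within the partial block the first minute is 1800 frames and each further minute 1798, so 1 further minute boundary passed. Total skipped labels = 18 × 0 + 2 × 1 = 2.
Non-drop label index = 2681 + 2 = 2683; at 30 labels/s that is 00:01:29:13, i.e. DF 00:01:29;13.

00:01:29;13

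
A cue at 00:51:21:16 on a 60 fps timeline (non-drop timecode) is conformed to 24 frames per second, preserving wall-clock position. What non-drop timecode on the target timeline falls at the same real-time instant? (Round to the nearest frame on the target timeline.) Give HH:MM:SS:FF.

00:51:21:06

Source frame index: (0×3600 + 51×60 + 21) × 60 + 16 = 184876.
Real time: 184876 / (60) = 46219/15 s.
Target frame: (46219/15) × (24) = 369752/5 ≈ 73950.400 → 73950.
At 24 labels/s: frame 73950 → 00:51:21:06.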